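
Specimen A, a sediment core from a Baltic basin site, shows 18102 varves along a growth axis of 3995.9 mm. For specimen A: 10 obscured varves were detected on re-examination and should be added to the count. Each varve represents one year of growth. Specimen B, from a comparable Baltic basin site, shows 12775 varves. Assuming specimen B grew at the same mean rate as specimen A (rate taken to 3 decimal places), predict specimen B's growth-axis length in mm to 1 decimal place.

2823.3 mm

Specimen A: correcting the raw count gives 18102 + 10 = 18112 true varves.
A: Extension rate ≈ 3995.9 / 18112 = 0.221 mm per year.
B's length ≈ 0.221 × 12775 = 2823.3 mm.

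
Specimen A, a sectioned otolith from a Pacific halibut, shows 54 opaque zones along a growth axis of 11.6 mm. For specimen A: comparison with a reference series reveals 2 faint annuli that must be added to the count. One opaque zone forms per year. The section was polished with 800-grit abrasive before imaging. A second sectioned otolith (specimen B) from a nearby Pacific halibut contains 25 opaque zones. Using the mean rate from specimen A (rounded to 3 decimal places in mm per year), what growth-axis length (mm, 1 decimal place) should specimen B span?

Specimen A: after corrections the count is 54 + 2 = 56 opaque zones.
A: Mean rate = 11.6 mm / 56 years ≈ 0.207 mm/yr.
For B, 0.207 mm/year × 25 years = 5.2 mm.

5.2 mm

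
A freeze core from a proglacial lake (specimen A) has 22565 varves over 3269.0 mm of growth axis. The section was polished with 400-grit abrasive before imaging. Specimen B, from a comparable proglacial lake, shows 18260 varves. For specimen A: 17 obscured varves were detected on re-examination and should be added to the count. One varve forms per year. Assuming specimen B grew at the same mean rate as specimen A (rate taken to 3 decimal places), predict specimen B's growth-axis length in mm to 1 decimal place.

2647.7 mm

Specimen A: correcting the raw count gives 22565 + 17 = 22582 true varves.
A: Mean rate = 3269.0 mm / 22582 years ≈ 0.145 mm/year.
B's length ≈ 0.145 × 18260 = 2647.7 mm.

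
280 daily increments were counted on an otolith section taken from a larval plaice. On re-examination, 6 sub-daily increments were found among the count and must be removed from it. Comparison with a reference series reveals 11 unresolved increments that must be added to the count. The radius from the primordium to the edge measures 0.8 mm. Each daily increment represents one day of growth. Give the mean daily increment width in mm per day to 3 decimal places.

True daily increment count = 280 − 6 + 11 = 285.
0.8 mm over 285 days gives 0.8 / 285 ≈ 0.003 mm per day.

0.003 mm per day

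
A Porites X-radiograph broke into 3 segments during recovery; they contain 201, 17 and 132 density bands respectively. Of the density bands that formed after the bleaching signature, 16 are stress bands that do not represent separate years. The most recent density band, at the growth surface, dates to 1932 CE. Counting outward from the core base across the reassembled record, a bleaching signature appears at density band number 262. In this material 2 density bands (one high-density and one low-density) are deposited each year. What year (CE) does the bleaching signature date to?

1896 CE

Total density bands = 201 + 17 + 132 = 350.
350 − 262 = 88 density bands lie beyond the bleaching signature toward the growth surface.
88 − 16 false = 72 true density bands after the bleaching signature.
Dividing by 2 density bands per year: 72 / 2 = 36 years.
Counting back 36 years from 1932 CE places the bleaching signature in 1932 − 36 = 1896 CE.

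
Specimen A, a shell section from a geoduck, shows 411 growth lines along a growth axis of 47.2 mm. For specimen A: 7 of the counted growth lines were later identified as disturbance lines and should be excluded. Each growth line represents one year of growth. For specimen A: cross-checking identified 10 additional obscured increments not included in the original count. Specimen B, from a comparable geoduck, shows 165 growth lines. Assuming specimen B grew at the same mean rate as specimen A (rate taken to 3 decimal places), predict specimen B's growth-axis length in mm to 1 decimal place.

Specimen A: true growth line count = 411 − 7 + 10 = 414.
A: 47.2 mm over 414 years gives 47.2 / 414 ≈ 0.114 mm/year.
B's length ≈ 0.114 × 165 = 18.8 mm.

18.8 mm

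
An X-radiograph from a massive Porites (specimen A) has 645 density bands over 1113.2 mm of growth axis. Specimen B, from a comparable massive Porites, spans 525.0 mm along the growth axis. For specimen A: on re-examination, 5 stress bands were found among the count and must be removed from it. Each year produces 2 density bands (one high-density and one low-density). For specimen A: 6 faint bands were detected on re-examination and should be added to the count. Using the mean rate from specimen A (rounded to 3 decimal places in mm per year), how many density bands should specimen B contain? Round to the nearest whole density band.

Specimen A: true density band count = 645 − 5 + 6 = 646.
Specimen A: 646 density bands at 2 per year is 646 / 2 = 323 years.
A: 1113.2 mm over 323 years gives 1113.2 / 323 ≈ 3.446 mm per year.
For B, 525.0 / 3.446 = 152.35 years; at 2 density bands per year that is 152.35 × 2 ≈ 305 density bands.

305 density bands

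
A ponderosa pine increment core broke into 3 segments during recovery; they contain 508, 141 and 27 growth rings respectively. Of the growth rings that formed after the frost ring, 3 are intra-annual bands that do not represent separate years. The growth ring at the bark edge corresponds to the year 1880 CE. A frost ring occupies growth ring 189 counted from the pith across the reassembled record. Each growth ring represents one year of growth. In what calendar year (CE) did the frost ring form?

1396 CE

Total growth rings = 508 + 141 + 27 = 676.
676 − 189 = 487 growth rings lie beyond the frost ring toward the bark edge.
Excluding 3 false growth rings: 487 − 3 = 484.
The growth ring at the bark edge is 1880 CE, so the frost ring dates to 1880 − 484 = 1396 CE.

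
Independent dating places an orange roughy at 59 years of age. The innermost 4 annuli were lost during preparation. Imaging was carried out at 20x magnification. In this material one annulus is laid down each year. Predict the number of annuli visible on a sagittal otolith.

One annulus per year gives 59 annuli over 59 years.
Subtracting the 4 annuli not captured gives 59 − 4 = 55 annuli in the record.

55 annuli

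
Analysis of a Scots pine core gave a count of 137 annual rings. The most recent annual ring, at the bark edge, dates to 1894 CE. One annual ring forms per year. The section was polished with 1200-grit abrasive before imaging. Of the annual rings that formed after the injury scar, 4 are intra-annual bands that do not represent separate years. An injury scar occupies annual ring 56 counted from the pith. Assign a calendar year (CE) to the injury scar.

The injury scar sits at annual ring 56 from the pith, so 137 − 56 = 81 annual rings formed after it.
81 − 4 false = 77 true annual rings after the injury scar.
Counting back 77 years from 1894 CE places the injury scar in 1894 − 77 = 1817 CE.

1817 CE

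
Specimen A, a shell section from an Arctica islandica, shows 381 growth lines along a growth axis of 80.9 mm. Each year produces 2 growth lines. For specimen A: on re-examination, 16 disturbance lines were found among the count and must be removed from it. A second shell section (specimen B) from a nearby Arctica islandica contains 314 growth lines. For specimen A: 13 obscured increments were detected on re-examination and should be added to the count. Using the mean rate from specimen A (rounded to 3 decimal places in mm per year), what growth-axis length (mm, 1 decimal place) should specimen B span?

67.2 mm

Specimen A: adjusted count: 381 − 16 + 13 = 378 growth lines.
Specimen A: with 2 growth lines per year, 378 / 2 = 189 years.
A: Mean rate = 80.9 mm / 189 years ≈ 0.428 mm/year.
Specimen B: with 2 growth lines per year, 314 / 2 = 157 years. B's length ≈ 0.428 × 157 = 67.2 mm.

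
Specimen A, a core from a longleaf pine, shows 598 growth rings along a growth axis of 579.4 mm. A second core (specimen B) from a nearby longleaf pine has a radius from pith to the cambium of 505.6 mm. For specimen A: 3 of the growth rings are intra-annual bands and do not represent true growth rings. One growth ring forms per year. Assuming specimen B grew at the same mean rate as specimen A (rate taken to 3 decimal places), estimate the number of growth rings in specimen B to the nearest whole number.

519 growth rings

Specimen A: true growth ring count = 598 − 3 = 595.
A: Mean rate = 579.4 mm / 595 years ≈ 0.974 mm per year.
Specimen B: 505.6 mm / 0.974 mm per year = 519.10 years ≈ 519 growth rings.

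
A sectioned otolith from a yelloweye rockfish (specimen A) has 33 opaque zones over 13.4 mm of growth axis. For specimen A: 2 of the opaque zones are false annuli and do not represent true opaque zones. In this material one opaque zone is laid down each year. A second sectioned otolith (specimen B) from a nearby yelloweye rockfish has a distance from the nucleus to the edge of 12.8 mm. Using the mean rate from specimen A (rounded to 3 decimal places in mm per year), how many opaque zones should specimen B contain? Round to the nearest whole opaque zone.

30 opaque zones

Specimen A: true opaque zone count = 33 − 2 = 31.
A: Mean rate = 13.4 mm / 31 years ≈ 0.432 mm/yr.
For B, 12.8 / 0.432 = 29.63 years ≈ 30 opaque zones.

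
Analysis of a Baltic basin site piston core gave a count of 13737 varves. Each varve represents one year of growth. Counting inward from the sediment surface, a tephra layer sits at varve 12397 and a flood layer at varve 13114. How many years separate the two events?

Separation: 13114 − 12397 = 717 varves.
At one varve per year, 717 years elapsed between them.

717 years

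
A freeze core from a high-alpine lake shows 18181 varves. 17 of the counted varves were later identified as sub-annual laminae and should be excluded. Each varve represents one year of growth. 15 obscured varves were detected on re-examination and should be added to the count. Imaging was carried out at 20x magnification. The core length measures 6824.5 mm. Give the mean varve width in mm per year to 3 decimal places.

True varve count = 18181 − 17 + 15 = 18179.
Extension rate ≈ 6824.5 / 18179 = 0.375 mm per year.

0.375 mm per year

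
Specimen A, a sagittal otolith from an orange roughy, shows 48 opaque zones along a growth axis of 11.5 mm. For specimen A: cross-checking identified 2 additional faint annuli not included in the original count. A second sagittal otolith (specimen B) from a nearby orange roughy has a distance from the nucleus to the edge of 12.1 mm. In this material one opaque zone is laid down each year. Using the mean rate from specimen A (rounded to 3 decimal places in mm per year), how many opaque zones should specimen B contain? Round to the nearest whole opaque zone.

53 opaque zones

Specimen A: correcting the raw count gives 48 + 2 = 50 true opaque zones.
A: 11.5 mm over 50 years gives 11.5 / 50 ≈ 0.230 mm/year.
For B, 12.1 / 0.230 = 52.61 years ≈ 53 opaque zones.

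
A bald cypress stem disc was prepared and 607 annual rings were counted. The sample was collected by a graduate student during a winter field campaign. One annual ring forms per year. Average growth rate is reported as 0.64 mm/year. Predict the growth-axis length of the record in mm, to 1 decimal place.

607 years of growth are recorded.
Length ≈ 0.64 × 607 = 388.5 mm.

388.5 mm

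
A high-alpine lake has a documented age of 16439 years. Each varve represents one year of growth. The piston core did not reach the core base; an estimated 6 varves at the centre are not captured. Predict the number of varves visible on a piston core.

At one varve per year, 16439 years correspond to 16439 varves.
Subtracting the 6 varves not captured gives 16439 − 6 = 16433 varves in the record.

16433 varves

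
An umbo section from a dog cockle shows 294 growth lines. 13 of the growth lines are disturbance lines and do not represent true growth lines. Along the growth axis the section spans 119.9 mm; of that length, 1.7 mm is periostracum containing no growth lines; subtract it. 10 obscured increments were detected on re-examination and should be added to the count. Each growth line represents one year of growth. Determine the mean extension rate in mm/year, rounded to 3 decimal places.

Adjusted count: 294 − 13 + 10 = 291 growth lines.
Net length = 119.9 − 1.7 = 118.2 mm.
118.2 mm over 291 years gives 118.2 / 291 ≈ 0.406 mm/year.

0.406 mm/year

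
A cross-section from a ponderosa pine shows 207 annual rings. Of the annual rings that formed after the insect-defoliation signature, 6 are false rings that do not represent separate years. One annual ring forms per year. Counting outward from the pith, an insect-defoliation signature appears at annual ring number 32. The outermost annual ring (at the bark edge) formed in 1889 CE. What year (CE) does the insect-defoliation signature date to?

207 − 32 = 175 annual rings lie beyond the insect-defoliation signature toward the bark edge.
Excluding 6 false annual rings: 175 − 6 = 169.
The annual ring at the bark edge is 1889 CE, so the insect-defoliation signature dates to 1889 − 169 = 1720 CE.

1720 CE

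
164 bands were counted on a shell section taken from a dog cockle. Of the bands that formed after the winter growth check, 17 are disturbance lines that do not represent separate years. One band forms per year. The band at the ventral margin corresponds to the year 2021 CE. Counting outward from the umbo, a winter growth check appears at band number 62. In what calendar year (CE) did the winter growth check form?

Between band 62 and the ventral margin there are 164 − 62 = 102 bands.
102 − 17 false = 85 true bands after the winter growth check.
The band at the ventral margin is 2021 CE, so the winter growth check dates to 2021 − 85 = 1936 CE.

1936 CE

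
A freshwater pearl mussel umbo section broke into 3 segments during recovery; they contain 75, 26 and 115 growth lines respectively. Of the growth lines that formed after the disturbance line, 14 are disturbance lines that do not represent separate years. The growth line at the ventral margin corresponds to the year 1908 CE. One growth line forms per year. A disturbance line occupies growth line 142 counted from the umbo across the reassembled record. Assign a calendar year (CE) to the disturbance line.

1848 CE

Total growth lines = 75 + 26 + 115 = 216.
The disturbance line sits at growth line 142 from the umbo, so 216 − 142 = 74 growth lines formed after it.
74 − 14 false = 60 true growth lines after the disturbance line.
1908 − 60 = 1848 CE.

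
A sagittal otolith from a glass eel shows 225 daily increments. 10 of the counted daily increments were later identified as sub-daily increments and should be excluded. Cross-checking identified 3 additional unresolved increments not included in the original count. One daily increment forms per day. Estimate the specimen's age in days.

218 days

Adjusted count: 225 − 10 + 3 = 218 daily increments.
One daily increment per day makes the duration 218 days.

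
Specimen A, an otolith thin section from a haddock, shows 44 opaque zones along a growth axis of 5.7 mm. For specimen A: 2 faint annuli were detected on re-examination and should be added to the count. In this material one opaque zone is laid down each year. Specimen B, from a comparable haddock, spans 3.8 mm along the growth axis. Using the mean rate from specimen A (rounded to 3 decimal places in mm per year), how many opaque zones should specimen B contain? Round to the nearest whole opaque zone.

31 opaque zones

Specimen A: after corrections the count is 44 + 2 = 46 opaque zones.
A: Extension rate ≈ 5.7 / 46 = 0.124 mm per year.
Specimen B: 3.8 mm / 0.124 mm per year = 30.65 years ≈ 31 opaque zones.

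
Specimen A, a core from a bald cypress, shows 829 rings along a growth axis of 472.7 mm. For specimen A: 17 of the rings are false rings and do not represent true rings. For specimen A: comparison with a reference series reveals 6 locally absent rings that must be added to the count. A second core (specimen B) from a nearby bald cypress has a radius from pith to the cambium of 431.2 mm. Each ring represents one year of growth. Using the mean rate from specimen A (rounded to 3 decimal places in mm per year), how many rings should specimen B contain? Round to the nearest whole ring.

746 rings

Specimen A: adjusted count: 829 − 17 + 6 = 818 rings.
A: Extension rate ≈ 472.7 / 818 = 0.578 mm/yr.
Specimen B: 431.2 mm / 0.578 mm per year = 746.02 years ≈ 746 rings.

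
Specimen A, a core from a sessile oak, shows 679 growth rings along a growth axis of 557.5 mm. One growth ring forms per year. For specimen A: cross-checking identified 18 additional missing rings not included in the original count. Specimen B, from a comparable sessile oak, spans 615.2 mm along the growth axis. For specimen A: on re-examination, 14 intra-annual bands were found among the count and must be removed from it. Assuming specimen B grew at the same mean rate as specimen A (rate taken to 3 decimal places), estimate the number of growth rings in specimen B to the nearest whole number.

Specimen A: adjusted count: 679 − 14 + 18 = 683 growth rings.
A: Extension rate ≈ 557.5 / 683 = 0.816 mm per year.
For B, 615.2 / 0.816 = 753.92 years ≈ 754 growth rings.

754 growth rings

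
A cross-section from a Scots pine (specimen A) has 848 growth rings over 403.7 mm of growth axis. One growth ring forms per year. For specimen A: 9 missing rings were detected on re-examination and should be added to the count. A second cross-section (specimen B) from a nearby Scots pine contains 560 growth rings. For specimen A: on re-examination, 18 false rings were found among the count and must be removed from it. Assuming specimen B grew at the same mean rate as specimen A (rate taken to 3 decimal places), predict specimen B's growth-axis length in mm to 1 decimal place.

Specimen A: true growth ring count = 848 − 18 + 9 = 839.
A: 403.7 mm over 839 years gives 403.7 / 839 ≈ 0.481 mm/year.
B's length ≈ 0.481 × 560 = 269.4 mm.

269.4 mm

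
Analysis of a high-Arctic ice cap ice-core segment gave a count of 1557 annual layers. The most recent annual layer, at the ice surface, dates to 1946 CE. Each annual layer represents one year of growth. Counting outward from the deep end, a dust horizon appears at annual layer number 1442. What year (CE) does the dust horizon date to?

The dust horizon sits at annual layer 1442 from the deep end, so 1557 − 1442 = 115 annual layers formed after it.
Counting back 115 years from 1946 CE places the dust horizon in 1946 − 115 = 1831 CE.

1831 CE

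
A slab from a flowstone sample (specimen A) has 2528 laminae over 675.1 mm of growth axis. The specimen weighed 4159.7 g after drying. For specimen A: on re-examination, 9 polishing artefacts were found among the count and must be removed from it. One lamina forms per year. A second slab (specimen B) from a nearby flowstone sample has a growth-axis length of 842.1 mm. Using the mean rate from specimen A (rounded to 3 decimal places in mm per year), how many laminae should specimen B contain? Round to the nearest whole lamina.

Specimen A: adjusted count: 2528 − 9 = 2519 laminae.
A: 675.1 mm over 2519 years gives 675.1 / 2519 ≈ 0.268 mm per year.
Specimen B: 842.1 mm / 0.268 mm per year = 3142.16 years ≈ 3142 laminae.

3142 laminae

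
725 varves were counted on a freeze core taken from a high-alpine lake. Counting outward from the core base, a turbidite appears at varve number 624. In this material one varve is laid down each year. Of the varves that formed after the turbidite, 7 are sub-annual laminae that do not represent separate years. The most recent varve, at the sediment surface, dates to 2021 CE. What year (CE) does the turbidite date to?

1927 CE

725 − 624 = 101 varves lie beyond the turbidite toward the sediment surface.
101 − 7 false = 94 true varves after the turbidite.
2021 − 94 = 1927 CE.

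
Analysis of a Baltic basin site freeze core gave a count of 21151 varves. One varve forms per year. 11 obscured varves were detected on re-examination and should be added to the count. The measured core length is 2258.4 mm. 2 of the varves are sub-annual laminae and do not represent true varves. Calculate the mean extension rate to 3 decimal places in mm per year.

0.107 mm per year

Correcting the raw count gives 21151 − 2 + 11 = 21160 true varves.
Extension rate ≈ 2258.4 / 21160 = 0.107 mm per year.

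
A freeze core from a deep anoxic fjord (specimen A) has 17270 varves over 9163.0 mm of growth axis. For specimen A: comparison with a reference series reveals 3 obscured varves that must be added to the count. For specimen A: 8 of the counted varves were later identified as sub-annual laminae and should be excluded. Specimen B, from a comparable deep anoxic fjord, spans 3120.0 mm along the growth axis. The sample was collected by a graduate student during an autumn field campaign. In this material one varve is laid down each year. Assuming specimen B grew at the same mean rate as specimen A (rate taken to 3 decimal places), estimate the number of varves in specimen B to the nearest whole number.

5876 varves

Specimen A: after corrections the count is 17270 − 8 + 3 = 17265 varves.
A: Extension rate ≈ 9163.0 / 17265 = 0.531 mm per year.
For B, 3120.0 / 0.531 = 5875.71 years ≈ 5876 varves.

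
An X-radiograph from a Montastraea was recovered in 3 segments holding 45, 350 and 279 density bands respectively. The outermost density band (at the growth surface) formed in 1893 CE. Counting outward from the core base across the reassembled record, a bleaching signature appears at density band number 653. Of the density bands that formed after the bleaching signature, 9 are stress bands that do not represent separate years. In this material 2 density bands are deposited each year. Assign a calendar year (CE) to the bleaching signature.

Total density bands = 45 + 350 + 279 = 674.
The bleaching signature sits at density band 653 from the core base, so 674 − 653 = 21 density bands formed after it.
Removing the 9 false density bands leaves 21 − 9 = 12 true density bands beyond the bleaching signature.
With 2 density bands per year, 12 / 2 = 6 years.
Counting back 6 years from 1893 CE places the bleaching signature in 1893 − 6 = 1887 CE.

1887 CE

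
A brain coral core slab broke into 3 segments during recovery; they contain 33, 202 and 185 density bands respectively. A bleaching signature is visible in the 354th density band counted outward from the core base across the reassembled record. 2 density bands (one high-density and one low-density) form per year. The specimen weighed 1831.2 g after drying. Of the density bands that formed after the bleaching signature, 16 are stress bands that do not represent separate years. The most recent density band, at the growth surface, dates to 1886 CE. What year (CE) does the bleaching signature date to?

Total density bands = 33 + 202 + 185 = 420.
420 − 354 = 66 density bands lie beyond the bleaching signature toward the growth surface.
Removing the 16 false density bands leaves 66 − 16 = 50 true density bands beyond the bleaching signature.
With 2 density bands per year, 50 / 2 = 25 years.
1886 − 25 = 1861 CE.

1861 CE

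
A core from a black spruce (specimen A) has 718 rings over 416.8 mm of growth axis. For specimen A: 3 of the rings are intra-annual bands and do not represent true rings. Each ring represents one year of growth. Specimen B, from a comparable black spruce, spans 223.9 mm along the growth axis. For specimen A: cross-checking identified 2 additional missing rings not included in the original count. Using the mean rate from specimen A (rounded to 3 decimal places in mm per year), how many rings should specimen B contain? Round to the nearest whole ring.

385 rings

Specimen A: true ring count = 718 − 3 + 2 = 717.
A: Mean rate = 416.8 mm / 717 years ≈ 0.581 mm/yr.
Specimen B: 223.9 mm / 0.581 mm per year = 385.37 years ≈ 385 rings.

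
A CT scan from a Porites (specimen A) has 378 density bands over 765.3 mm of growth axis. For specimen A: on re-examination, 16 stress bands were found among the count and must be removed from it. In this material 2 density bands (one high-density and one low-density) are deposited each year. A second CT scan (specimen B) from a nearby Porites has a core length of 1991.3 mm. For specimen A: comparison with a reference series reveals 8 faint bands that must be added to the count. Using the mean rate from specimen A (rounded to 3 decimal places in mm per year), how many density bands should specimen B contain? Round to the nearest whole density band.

963 density bands

Specimen A: after corrections the count is 378 − 16 + 8 = 370 density bands.
Specimen A: with 2 density bands per year, 370 / 2 = 185 years.
A: Mean rate = 765.3 mm / 185 years ≈ 4.137 mm/year.
For B, 1991.3 / 4.137 = 481.34 years; at 2 density bands per year that is 481.34 × 2 ≈ 963 density bands.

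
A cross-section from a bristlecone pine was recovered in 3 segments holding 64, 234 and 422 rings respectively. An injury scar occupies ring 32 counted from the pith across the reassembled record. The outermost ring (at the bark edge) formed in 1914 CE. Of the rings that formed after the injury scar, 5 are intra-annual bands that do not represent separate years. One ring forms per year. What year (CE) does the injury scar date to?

1231 CE

Total rings = 64 + 234 + 422 = 720.
The injury scar sits at ring 32 from the pith, so 720 − 32 = 688 rings formed after it.
Excluding 5 false rings: 688 − 5 = 683.
1914 − 683 = 1231 CE.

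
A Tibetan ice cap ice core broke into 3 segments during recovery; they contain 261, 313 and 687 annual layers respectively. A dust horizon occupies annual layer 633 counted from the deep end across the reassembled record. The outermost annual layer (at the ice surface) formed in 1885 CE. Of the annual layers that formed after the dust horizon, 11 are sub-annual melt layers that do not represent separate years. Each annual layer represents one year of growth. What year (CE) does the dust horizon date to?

1268 CE

Total annual layers = 261 + 313 + 687 = 1261.
The dust horizon sits at annual layer 633 from the deep end, so 1261 − 633 = 628 annual layers formed after it.
Removing the 11 false annual layers leaves 628 − 11 = 617 true annual layers beyond the dust horizon.
Counting back 617 years from 1885 CE places the dust horizon in 1885 − 617 = 1268 CE.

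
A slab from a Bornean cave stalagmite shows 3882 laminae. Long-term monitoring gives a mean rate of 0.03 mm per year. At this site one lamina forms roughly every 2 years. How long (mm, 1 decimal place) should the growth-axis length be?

232.9 mm

Multiplying by 2 years per lamina: 3882 × 2 = 7764 years.
Length ≈ 0.03 × 7764 = 232.9 mm.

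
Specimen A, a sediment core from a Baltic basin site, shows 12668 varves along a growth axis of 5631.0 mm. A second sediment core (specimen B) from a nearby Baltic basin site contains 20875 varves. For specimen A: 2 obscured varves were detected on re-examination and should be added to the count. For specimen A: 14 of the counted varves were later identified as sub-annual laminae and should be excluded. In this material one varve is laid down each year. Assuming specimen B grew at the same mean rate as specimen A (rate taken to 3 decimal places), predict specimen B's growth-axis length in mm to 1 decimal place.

Specimen A: after corrections the count is 12668 − 14 + 2 = 12656 varves.
A: Extension rate ≈ 5631.0 / 12656 = 0.445 mm per year.
For B, 0.445 mm/year × 20875 years = 9289.4 mm.

9289.4 mm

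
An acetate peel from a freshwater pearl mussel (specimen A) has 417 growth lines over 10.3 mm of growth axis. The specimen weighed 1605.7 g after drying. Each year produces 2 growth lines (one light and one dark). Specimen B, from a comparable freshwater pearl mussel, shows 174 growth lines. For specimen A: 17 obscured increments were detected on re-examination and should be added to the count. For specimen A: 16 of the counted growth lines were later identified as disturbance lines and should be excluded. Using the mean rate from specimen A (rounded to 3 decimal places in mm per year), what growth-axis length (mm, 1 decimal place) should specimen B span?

Specimen A: adjusted count: 417 − 16 + 17 = 418 growth lines.
Specimen A: with 2 growth lines per year, 418 / 2 = 209 years.
A: Mean rate = 10.3 mm / 209 years ≈ 0.049 mm/yr.
Specimen B: with 2 growth lines per year, 174 / 2 = 87 years. Length of B = 0.049 × 87 = 4.3 mm.

4.3 mm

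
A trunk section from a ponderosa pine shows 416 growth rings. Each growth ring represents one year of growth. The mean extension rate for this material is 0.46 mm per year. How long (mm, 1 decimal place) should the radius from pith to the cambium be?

191.4 mm

The record spans 416 years at 0.46 mm per year.
416 years at 0.46 mm/year gives 0.46 × 416 = 191.4 mm.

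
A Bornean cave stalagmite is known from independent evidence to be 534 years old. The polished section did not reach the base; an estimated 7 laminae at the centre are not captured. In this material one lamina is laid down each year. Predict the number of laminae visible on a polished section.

One lamina per year gives 534 laminae over 534 years.
Less the 7 uncaptured laminae: 534 − 7 = 527.

527 laminae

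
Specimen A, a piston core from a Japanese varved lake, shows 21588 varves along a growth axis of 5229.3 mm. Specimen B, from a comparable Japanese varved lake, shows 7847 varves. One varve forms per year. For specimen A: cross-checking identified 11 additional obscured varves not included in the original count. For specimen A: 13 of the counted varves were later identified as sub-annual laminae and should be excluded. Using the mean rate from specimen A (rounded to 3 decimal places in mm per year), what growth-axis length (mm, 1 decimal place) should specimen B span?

1899.0 mm

Specimen A: true varve count = 21588 − 13 + 11 = 21586.
A: 5229.3 mm over 21586 years gives 5229.3 / 21586 ≈ 0.242 mm/yr.
For B, 0.242 mm/year × 7847 years = 1899.0 mm.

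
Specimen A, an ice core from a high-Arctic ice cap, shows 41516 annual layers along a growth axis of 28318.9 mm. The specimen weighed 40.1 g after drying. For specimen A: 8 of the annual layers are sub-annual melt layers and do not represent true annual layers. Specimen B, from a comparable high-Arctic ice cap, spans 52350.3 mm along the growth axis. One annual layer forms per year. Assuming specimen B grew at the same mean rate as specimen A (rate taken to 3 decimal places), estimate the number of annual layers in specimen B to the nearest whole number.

Specimen A: adjusted count: 41516 − 8 = 41508 annual layers.
A: Mean rate = 28318.9 mm / 41508 years ≈ 0.682 mm/yr.
For B, 52350.3 / 0.682 = 76759.97 years ≈ 76760 annual layers.

76760 annual layers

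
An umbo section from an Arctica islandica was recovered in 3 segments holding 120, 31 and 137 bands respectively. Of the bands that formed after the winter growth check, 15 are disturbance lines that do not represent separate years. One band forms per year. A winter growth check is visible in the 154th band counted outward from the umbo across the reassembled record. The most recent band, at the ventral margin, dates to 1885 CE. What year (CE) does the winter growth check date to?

Total bands = 120 + 31 + 137 = 288.
288 − 154 = 134 bands lie beyond the winter growth check toward the ventral margin.
Removing the 15 false bands leaves 134 − 15 = 119 true bands beyond the winter growth check.
1885 − 119 = 1766 CE.

1766 CE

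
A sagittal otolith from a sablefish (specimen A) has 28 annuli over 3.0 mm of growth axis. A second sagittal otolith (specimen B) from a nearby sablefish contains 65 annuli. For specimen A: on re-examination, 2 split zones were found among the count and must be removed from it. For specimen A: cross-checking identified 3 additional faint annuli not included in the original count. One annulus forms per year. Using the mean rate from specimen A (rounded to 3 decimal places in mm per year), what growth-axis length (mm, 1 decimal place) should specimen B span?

6.7 mm

Specimen A: correcting the raw count gives 28 − 2 + 3 = 29 true annuli.
A: 3.0 mm over 29 years gives 3.0 / 29 ≈ 0.103 mm/year.
B's length ≈ 0.103 × 65 = 6.7 mm.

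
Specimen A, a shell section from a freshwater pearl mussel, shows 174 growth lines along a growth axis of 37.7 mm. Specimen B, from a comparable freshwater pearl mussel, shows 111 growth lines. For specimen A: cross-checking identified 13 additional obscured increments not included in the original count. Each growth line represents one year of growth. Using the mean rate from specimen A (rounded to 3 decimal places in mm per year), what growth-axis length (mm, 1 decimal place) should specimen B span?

Specimen A: adjusted count: 174 + 13 = 187 growth lines.
A: Extension rate ≈ 37.7 / 187 = 0.202 mm/yr.
B's length ≈ 0.202 × 111 = 22.4 mm.

22.4 mm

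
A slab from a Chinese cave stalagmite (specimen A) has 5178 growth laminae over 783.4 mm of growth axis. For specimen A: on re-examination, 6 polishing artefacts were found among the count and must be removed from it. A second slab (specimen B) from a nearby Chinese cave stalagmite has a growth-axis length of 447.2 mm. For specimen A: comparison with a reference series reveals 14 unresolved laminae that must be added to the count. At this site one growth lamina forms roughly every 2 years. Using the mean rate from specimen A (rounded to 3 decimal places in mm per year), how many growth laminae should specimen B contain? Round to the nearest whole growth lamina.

Specimen A: adjusted count: 5178 − 6 + 14 = 5186 growth laminae.
Specimen A: multiplying by 2 years per growth lamina: 5186 × 2 = 10372 years.
A: 783.4 mm over 10372 years gives 783.4 / 10372 ≈ 0.076 mm/year.
B spans 447.2 / 0.076 = 5884.21 years; at 2 years per growth lamina that is 5884.21 / 2 ≈ 2942 growth laminae.

2942 growth laminae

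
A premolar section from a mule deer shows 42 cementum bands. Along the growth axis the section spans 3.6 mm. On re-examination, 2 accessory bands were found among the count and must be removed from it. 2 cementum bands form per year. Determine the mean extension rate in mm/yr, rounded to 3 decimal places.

0.180 mm/yr

After corrections the count is 42 − 2 = 40 cementum bands.
Dividing by 2 cementum bands per year: 40 / 2 = 20 years.
Extension rate ≈ 3.6 / 20 = 0.180 mm/yr.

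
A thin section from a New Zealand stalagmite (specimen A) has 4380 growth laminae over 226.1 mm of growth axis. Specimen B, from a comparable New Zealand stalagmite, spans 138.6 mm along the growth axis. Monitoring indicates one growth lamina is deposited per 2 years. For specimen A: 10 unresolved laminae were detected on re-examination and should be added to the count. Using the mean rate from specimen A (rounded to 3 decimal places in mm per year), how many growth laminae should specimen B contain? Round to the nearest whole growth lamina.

2665 growth laminae

Specimen A: true growth lamina count = 4380 + 10 = 4390.
Specimen A: 4390 growth laminae at 2 years each span 4390 × 2 = 8780 years.
A: Mean rate = 226.1 mm / 8780 years ≈ 0.026 mm/year.
For B, 138.6 / 0.026 = 5330.77 years; at 2 years per growth lamina that is 5330.77 / 2 ≈ 2665 growth laminae.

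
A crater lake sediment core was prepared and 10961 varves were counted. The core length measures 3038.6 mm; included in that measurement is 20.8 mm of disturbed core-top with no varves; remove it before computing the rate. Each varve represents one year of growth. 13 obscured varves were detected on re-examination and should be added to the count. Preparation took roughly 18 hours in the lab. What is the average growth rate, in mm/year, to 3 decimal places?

Correcting the raw count gives 10961 + 13 = 10974 true varves.
Net length = 3038.6 − 20.8 = 3017.8 mm.
Extension rate ≈ 3017.8 / 10974 = 0.275 mm/year.

0.275 mm/year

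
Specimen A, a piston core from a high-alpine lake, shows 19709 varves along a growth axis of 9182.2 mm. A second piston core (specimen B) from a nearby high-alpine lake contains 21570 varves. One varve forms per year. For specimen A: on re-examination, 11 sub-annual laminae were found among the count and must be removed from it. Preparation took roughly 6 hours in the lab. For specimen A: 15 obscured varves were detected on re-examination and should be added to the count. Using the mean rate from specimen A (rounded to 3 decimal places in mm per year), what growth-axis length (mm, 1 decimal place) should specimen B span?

10051.6 mm

Specimen A: true varve count = 19709 − 11 + 15 = 19713.
A: Mean rate = 9182.2 mm / 19713 years ≈ 0.466 mm/yr.
Length of B = 0.466 × 21570 = 10051.6 mm.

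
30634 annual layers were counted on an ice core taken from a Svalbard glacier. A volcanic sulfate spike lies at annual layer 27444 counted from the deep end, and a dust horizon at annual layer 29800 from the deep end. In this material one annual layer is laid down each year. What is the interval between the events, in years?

29800 − 27444 = 2356 annual layers lie between the two events.
One annual layer per year makes the interval 2356 years.

2356 yr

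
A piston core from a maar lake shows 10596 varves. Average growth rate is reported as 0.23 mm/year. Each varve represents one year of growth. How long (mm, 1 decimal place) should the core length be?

2437.1 mm

10596 years of growth are recorded.
10596 years at 0.23 mm/year gives 0.23 × 10596 = 2437.1 mm.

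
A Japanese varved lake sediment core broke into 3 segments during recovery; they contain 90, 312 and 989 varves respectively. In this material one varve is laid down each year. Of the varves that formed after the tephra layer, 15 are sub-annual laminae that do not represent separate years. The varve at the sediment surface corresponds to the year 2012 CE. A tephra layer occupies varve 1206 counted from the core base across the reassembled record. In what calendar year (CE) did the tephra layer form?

Total varves = 90 + 312 + 989 = 1391.
The tephra layer sits at varve 1206 from the core base, so 1391 − 1206 = 185 varves formed after it.
Excluding 15 false varves: 185 − 15 = 170.
Counting back 170 years from 2012 CE places the tephra layer in 2012 − 170 = 1842 CE.

1842 CE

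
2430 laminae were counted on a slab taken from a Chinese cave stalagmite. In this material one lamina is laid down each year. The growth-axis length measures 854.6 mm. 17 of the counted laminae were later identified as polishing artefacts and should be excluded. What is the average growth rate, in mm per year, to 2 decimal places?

True lamina count = 2430 − 17 = 2413.
854.6 mm over 2413 years gives 854.6 / 2413 ≈ 0.35 mm per year.

0.35 mm per year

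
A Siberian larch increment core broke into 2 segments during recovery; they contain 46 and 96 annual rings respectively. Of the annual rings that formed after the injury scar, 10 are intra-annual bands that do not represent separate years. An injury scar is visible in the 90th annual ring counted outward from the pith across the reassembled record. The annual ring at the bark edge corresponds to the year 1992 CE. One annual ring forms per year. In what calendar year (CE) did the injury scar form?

1950 CE

Total annual rings = 46 + 96 = 142.
142 − 90 = 52 annual rings lie beyond the injury scar toward the bark edge.
52 − 10 false = 42 true annual rings after the injury scar.
The annual ring at the bark edge is 1992 CE, so the injury scar dates to 1992 − 42 = 1950 CE.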